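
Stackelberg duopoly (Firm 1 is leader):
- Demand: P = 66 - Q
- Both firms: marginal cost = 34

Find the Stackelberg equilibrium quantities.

q₁* (leader) = 16.0, q₂* (follower) = 8.0

Work:
Follower's reaction: q₂ = (a - c - q₁)/2
Leader substitutes: π₁ = q₁·(a - q₁ - (a-c-q₁)/2 - c)
FOC: q₁* = (66 - 34)/2 = 16.00
Then: q₂* = (66 - 34 - 16.0)/2 = 8.00
Leader has first-mover advantage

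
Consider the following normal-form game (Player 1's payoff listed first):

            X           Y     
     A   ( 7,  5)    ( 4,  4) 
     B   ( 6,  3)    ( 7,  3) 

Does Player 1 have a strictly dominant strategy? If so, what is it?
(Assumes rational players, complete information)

No strictly dominant strategy exists for Player 1

Work:
A strategy strictly dominates another if it gives a strictly higher payoff against every opponent action. Compare each pair of P1's strategies column-by-column:
  A vs B: [7 vs 6, 4 vs 7] → A does not strictly dominate B (column Y: 4 ≤ 7)
  B vs A: [6 vs 7, 7 vs 4] → B does not strictly dominate A (column X: 6 ≤ 7)
No single strategy strictly dominates all others → no strictly dominant strategy.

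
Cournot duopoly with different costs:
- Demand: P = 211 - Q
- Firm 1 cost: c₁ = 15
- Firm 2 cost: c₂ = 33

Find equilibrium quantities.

q₁* = 71.33, q₂* = 53.33

Work:
Reaction: q₁ = (211 - 15 - q₂)/2
Reaction: q₂ = (211 - 33 - q₁)/2
Solve simultaneously:
q₁* = (211 - 2×15 + 33)/3 = 71.33
q₂* = (211 - 2×33 + 15)/3 = 53.33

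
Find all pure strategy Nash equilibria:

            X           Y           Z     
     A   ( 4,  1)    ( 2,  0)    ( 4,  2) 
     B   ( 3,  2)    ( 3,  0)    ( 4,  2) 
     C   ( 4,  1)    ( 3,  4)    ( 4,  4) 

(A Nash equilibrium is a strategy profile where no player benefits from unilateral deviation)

Nash equilibrium: (A, Z), (B, Z), (C, Y), (C, Z)

Work:
Best responses:
  P1 vs X: payoffs [4, 3, 4] → best response A/C (payoff 4)
  P1 vs Y: payoffs [2, 3, 3] → best response B/C (payoff 3)
  P1 vs Z: payoffs [4, 4, 4] → best response A/B/C (payoff 4)
  P2 vs A: payoffs [1, 0, 2] → best response Z (payoff 2)
  P2 vs B: payoffs [2, 0, 2] → best response X/Z (payoff 2)
  P2 vs C: payoffs [1, 4, 4] → best response Y/Z (payoff 4)
Mutual best responses: (A,Z), (B,Z), (C,Y), (C,Z) → Nash equilibria.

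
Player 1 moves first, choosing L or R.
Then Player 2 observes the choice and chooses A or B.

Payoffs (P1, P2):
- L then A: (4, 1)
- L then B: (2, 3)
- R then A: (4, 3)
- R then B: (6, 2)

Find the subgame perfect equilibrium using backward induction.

P1 plays R, P2 plays B after L and A after R; Payoff (4, 3)

Work:
Backward induction:
After L: P2 chooses B → P1 gets 2
After R: P2 chooses A → P1 gets 4
P1 chooses R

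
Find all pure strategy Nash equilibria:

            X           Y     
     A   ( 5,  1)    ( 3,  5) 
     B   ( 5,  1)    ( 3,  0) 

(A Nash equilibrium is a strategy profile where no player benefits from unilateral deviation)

Nash equilibrium: (A, Y), (B, X)

Work:
Best responses:
  P1 vs X: payoffs [5, 5] → best response A/B (payoff 5)
  P1 vs Y: payoffs [3, 3] → best response A/B (payoff 3)
  P2 vs A: payoffs [1, 5] → best response Y (payoff 5)
  P2 vs B: payoffs [1, 0] → best response X (payoff 1)
Mutual best responses: (A,Y), (B,X) → Nash equilibria.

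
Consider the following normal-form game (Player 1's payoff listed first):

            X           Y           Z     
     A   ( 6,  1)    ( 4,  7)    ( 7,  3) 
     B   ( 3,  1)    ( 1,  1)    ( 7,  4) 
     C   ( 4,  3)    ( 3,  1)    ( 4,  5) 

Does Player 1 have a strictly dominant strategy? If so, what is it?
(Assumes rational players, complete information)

No strictly dominant strategy exists for Player 1

Work:
A strategy strictly dominates another if it gives a strictly higher payoff against every opponent action. Compare each pair of P1's strategies column-by-column:
  A vs B: [6 vs 3, 4 vs 1, 7 vs 7] → A does not strictly dominate B (column Z: 7 ≤ 7)
  A vs C: [6 vs 4, 4 vs 3, 7 vs 4] → A strictly dominates C
  B vs A: [3 vs 6, 1 vs 4, 7 vs 7] → B does not strictly dominate A (column X: 3 ≤ 6)
  B vs C: [3 vs 4, 1 vs 3, 7 vs 4] → B does not strictly dominate C (column X: 3 ≤ 4)
  C vs A: [4 vs 6, 3 vs 4, 4 vs 7] → C does not strictly dominate A (column X: 4 ≤ 6)
  C vs B: [4 vs 3, 3 vs 1, 4 vs 7] → C does not strictly dominate B (column Z: 4 ≤ 7)
No single strategy strictly dominates all others → no strictly dominant strategy.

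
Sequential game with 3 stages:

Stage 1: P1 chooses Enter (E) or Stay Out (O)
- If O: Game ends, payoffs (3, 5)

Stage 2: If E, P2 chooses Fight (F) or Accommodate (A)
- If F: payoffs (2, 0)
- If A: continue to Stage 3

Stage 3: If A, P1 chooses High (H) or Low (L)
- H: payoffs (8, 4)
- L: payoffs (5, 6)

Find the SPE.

SPE: (E, A, H); Outcome (8, 4)

Work:
Stage 3: P1 chooses H (8 vs 5)
Stage 2: P2: F->0, A->4 (anticipating H). Choose A
Stage 1: P1: O->3, E->8 (anticipating A, H). Choose E
SPE path: E -> A -> H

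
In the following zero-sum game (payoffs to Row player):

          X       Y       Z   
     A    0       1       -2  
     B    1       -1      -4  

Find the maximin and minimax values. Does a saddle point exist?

Maximin = -2, Minimax = -2, Saddle: True

Work:
Row minimums: [-2, -4] → maximin = -2
Column maximums: [1, 1, -2] → minimax = -2
Saddle point exists! Game value = -2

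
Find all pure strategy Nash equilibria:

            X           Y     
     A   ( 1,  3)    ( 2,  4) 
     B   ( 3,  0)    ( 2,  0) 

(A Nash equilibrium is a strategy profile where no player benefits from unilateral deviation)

Nash equilibrium: (A, Y), (B, X), (B, Y)

Work:
Best responses:
  P1 vs X: payoffs [1, 3] → best response B (payoff 3)
  P1 vs Y: payoffs [2, 2] → best response A/B (payoff 2)
  P2 vs A: payoffs [3, 4] → best response Y (payoff 4)
  P2 vs B: payoffs [0, 0] → best response X/Y (payoff 0)
Mutual best responses: (A,Y), (B,X), (B,Y) → Nash equilibria.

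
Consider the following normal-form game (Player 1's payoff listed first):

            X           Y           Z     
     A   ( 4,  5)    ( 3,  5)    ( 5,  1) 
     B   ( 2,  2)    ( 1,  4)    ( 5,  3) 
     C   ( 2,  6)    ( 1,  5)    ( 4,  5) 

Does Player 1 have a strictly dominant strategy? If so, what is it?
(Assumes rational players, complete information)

No strictly dominant strategy exists for Player 1

Work:
A strategy strictly dominates another if it gives a strictly higher payoff against every opponent action. Compare each pair of P1's strategies column-by-column:
  A vs B: [4 vs 2, 3 vs 1, 5 vs 5] → A does not strictly dominate B (column Z: 5 ≤ 5)
  A vs C: [4 vs 2, 3 vs 1, 5 vs 4] → A strictly dominates C
  B vs A: [2 vs 4, 1 vs 3, 5 vs 5] → B does not strictly dominate A (column X: 2 ≤ 4)
  B vs C: [2 vs 2, 1 vs 1, 5 vs 4] → B does not strictly dominate C (column X: 2 ≤ 2)
  C vs A: [2 vs 4, 1 vs 3, 4 vs 5] → C does not strictly dominate A (column X: 2 ≤ 4)
  C vs B: [2 vs 2, 1 vs 1, 4 vs 5] → C does not strictly dominate B (column X: 2 ≤ 2)
No single strategy strictly dominates all others → no strictly dominant strategy.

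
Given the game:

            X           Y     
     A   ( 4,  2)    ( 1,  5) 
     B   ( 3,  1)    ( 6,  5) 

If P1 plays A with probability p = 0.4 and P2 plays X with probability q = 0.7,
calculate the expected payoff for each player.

E[P1] = 3.58, E[P2] = 2.48

Work:
E[P1] = p·q·π₁(A,X) + p·(1-q)·π₁(A,Y) + (1-p)·q·π₁(B,X) + (1-p)·(1-q)·π₁(B,Y)
= 0.4·0.7·4 + 0.4·0.3·1 + 0.6·0.7·3 + 0.6·0.3·6
= 3.58

E[P2] = 2.48 (similar calculation)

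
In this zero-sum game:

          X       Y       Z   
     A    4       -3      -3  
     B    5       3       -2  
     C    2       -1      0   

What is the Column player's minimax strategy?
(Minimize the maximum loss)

Column should play Z, value = 0

Work:
Column player minimizes Row's maximum payoff:
Column X: max payoff to Row = 5
Column Y: max payoff to Row = 3
Column Z: max payoff to Row = 0
Minimum is 0, achieved by column Z.
Minimax strategy: Z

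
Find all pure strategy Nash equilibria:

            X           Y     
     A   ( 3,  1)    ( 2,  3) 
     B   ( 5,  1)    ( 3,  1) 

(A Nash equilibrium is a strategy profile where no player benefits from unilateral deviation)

Nash equilibrium: (B, X), (B, Y)

Work:
Best responses:
  P1 vs X: payoffs [3, 5] → best response B (payoff 5)
  P1 vs Y: payoffs [2, 3] → best response B (payoff 3)
  P2 vs A: payoffs [1, 3] → best response Y (payoff 3)
  P2 vs B: payoffs [1, 1] → best response X/Y (payoff 1)
Mutual best responses: (B,X), (B,Y) → Nash equilibria.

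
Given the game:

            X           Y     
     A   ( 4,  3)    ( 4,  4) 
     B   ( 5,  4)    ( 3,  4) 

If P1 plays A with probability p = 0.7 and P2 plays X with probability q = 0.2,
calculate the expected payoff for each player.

E[P1] = 3.82, E[P2] = 3.86

Work:
E[P1] = p·q·π₁(A,X) + p·(1-q)·π₁(A,Y) + (1-p)·q·π₁(B,X) + (1-p)·(1-q)·π₁(B,Y)
= 0.7·0.2·4 + 0.7·0.8·4 + 0.3·0.2·5 + 0.3·0.8·3
= 3.82

E[P2] = 3.86 (similar calculation)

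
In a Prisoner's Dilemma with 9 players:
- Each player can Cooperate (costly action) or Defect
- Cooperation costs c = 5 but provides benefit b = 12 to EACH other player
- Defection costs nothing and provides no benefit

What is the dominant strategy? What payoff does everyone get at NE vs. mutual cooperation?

Dominant: Defect; NE payoff = 0; Coop payoff = 91

Work:
Defect dominates (saves cost c = 5, benefit to others is external)
NE: All defect → everyone gets 0
If all cooperate: each receives (8)×12 - 5 = 91
Social dilemma: 91 > 0 but NE gives 0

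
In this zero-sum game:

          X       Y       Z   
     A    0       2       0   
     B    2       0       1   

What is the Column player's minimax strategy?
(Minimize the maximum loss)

Column should play Z, value = 1

Work:
Column player minimizes Row's maximum payoff:
Column X: max payoff to Row = 2
Column Y: max payoff to Row = 2
Column Z: max payoff to Row = 1
Minimum is 1, achieved by column Z.
Minimax strategy: Z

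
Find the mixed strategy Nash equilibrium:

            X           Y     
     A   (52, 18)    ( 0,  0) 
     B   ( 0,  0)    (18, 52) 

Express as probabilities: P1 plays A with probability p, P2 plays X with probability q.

p = 0.7429, q = 0.2571

Work:
Find probabilities that make opponent indifferent:
P2 chooses q to make P1 indifferent between A and B
P1 chooses p to make P2 indifferent between X and Y
Mixed NE: P1 plays (A: 0.7429, B: 0.2571), P2 plays (X: 0.2571, Y: 0.7429)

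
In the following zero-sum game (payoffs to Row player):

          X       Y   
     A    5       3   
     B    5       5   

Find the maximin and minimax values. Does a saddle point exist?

Maximin = 5, Minimax = 5, Saddle: True

Work:
Row minimums: [3, 5] → maximin = 5
Column maximums: [5, 5] → minimax = 5
Saddle point exists! Game value = 5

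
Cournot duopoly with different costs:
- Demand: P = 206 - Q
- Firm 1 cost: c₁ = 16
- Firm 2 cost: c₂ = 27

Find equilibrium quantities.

q₁* = 67.0, q₂* = 56.0

Work:
Reaction: q₁ = (206 - 16 - q₂)/2
Reaction: q₂ = (206 - 27 - q₁)/2
Solve simultaneously:
q₁* = (206 - 2×16 + 27)/3 = 67.0
q₂* = (206 - 2×27 + 16)/3 = 56.0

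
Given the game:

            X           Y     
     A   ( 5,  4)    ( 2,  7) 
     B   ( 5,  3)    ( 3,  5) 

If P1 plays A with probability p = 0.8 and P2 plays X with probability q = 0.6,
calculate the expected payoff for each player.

E[P1] = 3.88, E[P2] = 4.92

Work:
E[P1] = p·q·π₁(A,X) + p·(1-q)·π₁(A,Y) + (1-p)·q·π₁(B,X) + (1-p)·(1-q)·π₁(B,Y)
= 0.8·0.6·5 + 0.8·0.4·2 + 0.2·0.6·5 + 0.2·0.4·3
= 3.88

E[P2] = 4.92 (similar calculation)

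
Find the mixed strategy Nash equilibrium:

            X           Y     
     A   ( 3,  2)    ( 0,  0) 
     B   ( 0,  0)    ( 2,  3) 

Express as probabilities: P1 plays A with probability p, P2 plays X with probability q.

p = 0.6, q = 0.4

Work:
Find probabilities that make opponent indifferent:
P2 chooses q to make P1 indifferent between A and B
P1 chooses p to make P2 indifferent between X and Y
Mixed NE: P1 plays (A: 0.6, B: 0.4), P2 plays (X: 0.4, Y: 0.6)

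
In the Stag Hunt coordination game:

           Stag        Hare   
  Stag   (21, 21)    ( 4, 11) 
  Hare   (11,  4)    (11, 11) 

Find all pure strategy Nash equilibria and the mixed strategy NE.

Pure NE: (Stag, Stag) and (Hare, Hare); Mixed NE: p = 0.4118, q = 0.4118

Work:
Check pure NE:
(Stag, Stag): (21, 21) - no unilateral deviation beneficial
(Hare, Hare): (11, 11) - no unilateral deviation beneficial
Mixed NE: P1 plays Stag with p = 0.4118, P2 plays Stag with q = 0.4118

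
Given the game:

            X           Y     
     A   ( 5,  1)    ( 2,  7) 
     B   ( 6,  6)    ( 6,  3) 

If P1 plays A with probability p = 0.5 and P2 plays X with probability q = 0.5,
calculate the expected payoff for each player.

E[P1] = 4.75, E[P2] = 4.25

Work:
E[P1] = p·q·π₁(A,X) + p·(1-q)·π₁(A,Y) + (1-p)·q·π₁(B,X) + (1-p)·(1-q)·π₁(B,Y)
= 0.5·0.5·5 + 0.5·0.5·2 + 0.5·0.5·6 + 0.5·0.5·6
= 4.75

E[P2] = 4.25 (similar calculation)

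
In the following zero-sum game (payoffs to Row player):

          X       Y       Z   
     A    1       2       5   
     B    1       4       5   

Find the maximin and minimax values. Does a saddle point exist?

Maximin = 1, Minimax = 1, Saddle: True

Work:
Row minimums: [1, 1] → maximin = 1
Column maximums: [1, 4, 5] → minimax = 1
Saddle point exists! Game value = 1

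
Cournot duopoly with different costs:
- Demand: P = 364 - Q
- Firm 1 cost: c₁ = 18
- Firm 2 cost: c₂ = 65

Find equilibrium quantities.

q₁* = 131.0, q₂* = 84.0

Work:
Reaction: q₁ = (364 - 18 - q₂)/2
Reaction: q₂ = (364 - 65 - q₁)/2
Solve simultaneously:
q₁* = (364 - 2×18 + 65)/3 = 131.0
q₂* = (364 - 2×65 + 18)/3 = 84.0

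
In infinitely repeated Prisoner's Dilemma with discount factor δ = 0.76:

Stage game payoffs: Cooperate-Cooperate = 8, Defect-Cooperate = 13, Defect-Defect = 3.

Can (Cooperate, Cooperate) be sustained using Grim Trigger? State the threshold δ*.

δ* = 0.5; since δ = 0.76 ≥ 0.5, cooperation can be sustained

Work:
For Grim Trigger:
Cooperate forever: 8/(1-δ)
Defect then punished: 13 + 3·δ/(1-δ)
Need: 8/(1-δ) ≥ 13 + 3·δ/(1-δ)
Solving: δ ≥ (T-R)/(T-P) = (13-8)/(13-3) = 0.5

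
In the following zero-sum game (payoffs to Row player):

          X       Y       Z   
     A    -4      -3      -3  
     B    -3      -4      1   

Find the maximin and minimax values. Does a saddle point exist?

Maximin = -4, Minimax = -3, Saddle: False

Work:
Row minimums: [-4, -4] → maximin = -4
Column maximums: [-3, -3, 1] → minimax = -3
No saddle point (maximin ≠ minimax). Mixed strategy needed.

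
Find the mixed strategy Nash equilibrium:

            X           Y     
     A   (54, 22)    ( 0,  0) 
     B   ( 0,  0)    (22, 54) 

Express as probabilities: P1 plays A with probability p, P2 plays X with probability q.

p = 0.7105, q = 0.2895

Work:
Find probabilities that make opponent indifferent:
P2 chooses q to make P1 indifferent between A and B
P1 chooses p to make P2 indifferent between X and Y
Mixed NE: P1 plays (A: 0.7105, B: 0.2895), P2 plays (X: 0.2895, Y: 0.7105)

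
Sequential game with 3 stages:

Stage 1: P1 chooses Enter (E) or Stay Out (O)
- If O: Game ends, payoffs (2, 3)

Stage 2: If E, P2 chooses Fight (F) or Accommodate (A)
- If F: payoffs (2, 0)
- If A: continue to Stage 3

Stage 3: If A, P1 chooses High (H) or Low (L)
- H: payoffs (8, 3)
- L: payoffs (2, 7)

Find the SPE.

SPE: (E, A, H); Outcome (8, 3)

Work:
Stage 3: P1 chooses H (8 vs 2)
Stage 2: P2: F->0, A->3 (anticipating H). Choose A
Stage 1: P1: O->2, E->8 (anticipating A, H). Choose E
SPE path: E -> A -> H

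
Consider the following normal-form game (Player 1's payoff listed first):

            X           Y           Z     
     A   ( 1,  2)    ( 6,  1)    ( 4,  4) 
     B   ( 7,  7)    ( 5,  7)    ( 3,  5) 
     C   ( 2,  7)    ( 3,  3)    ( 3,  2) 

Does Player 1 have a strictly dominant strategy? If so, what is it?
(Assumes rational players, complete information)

No strictly dominant strategy exists for Player 1

Work:
A strategy strictly dominates another if it gives a strictly higher payoff against every opponent action. Compare each pair of P1's strategies column-by-column:
  A vs B: [1 vs 7, 6 vs 5, 4 vs 3] → A does not strictly dominate B (column X: 1 ≤ 7)
  A vs C: [1 vs 2, 6 vs 3, 4 vs 3] → A does not strictly dominate C (column X: 1 ≤ 2)
  B vs A: [7 vs 1, 5 vs 6, 3 vs 4] → B does not strictly dominate A (column Y: 5 ≤ 6)
  B vs C: [7 vs 2, 5 vs 3, 3 vs 3] → B does not strictly dominate C (column Z: 3 ≤ 3)
  C vs A: [2 vs 1, 3 vs 6, 3 vs 4] → C does not strictly dominate A (column Y: 3 ≤ 6)
  C vs B: [2 vs 7, 3 vs 5, 3 vs 3] → C does not strictly dominate B (column X: 2 ≤ 7)
No single strategy strictly dominates all others → no strictly dominant strategy.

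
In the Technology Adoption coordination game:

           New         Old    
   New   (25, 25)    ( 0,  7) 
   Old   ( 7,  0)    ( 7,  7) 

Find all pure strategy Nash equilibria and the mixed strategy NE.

Pure NE: (New, New) and (Old, Old); Mixed NE: p = 0.28, q = 0.28

Work:
Check pure NE:
(New, New): (25, 25) - no unilateral deviation beneficial
(Old, Old): (7, 7) - no unilateral deviation beneficial
Mixed NE: P1 plays New with p = 0.28, P2 plays New with q = 0.28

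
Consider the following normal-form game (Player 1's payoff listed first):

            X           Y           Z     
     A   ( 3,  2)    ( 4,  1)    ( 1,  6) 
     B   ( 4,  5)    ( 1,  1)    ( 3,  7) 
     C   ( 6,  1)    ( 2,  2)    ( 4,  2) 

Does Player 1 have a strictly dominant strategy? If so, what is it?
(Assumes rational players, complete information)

No strictly dominant strategy exists for Player 1

Work:
A strategy strictly dominates another if it gives a strictly higher payoff against every opponent action. Compare each pair of P1's strategies column-by-column:
  A vs B: [3 vs 4, 4 vs 1, 1 vs 3] → A does not strictly dominate B (column X: 3 ≤ 4)
  A vs C: [3 vs 6, 4 vs 2, 1 vs 4] → A does not strictly dominate C (column X: 3 ≤ 6)
  B vs A: [4 vs 3, 1 vs 4, 3 vs 1] → B does not strictly dominate A (column Y: 1 ≤ 4)
  B vs C: [4 vs 6, 1 vs 2, 3 vs 4] → B does not strictly dominate C (column X: 4 ≤ 6)
  C vs A: [6 vs 3, 2 vs 4, 4 vs 1] → C does not strictly dominate A (column Y: 2 ≤ 4)
  C vs B: [6 vs 4, 2 vs 1, 4 vs 3] → C strictly dominates B
No single strategy strictly dominates all others → no strictly dominant strategy.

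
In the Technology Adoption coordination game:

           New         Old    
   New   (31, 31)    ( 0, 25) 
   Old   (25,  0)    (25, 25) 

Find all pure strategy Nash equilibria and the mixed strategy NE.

Pure NE: (New, New) and (Old, Old); Mixed NE: p = 0.8065, q = 0.8065

Work:
Check pure NE:
(New, New): (31, 31) - no unilateral deviation beneficial
(Old, Old): (25, 25) - no unilateral deviation beneficial
Mixed NE: P1 plays New with p = 0.8065, P2 plays New with q = 0.8065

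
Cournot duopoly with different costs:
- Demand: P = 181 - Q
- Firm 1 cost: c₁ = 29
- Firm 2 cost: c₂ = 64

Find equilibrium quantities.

q₁* = 62.33, q₂* = 27.33

Work:
Reaction: q₁ = (181 - 29 - q₂)/2
Reaction: q₂ = (181 - 64 - q₁)/2
Solve simultaneously:
q₁* = (181 - 2×29 + 64)/3 = 62.33
q₂* = (181 - 2×64 + 29)/3 = 27.33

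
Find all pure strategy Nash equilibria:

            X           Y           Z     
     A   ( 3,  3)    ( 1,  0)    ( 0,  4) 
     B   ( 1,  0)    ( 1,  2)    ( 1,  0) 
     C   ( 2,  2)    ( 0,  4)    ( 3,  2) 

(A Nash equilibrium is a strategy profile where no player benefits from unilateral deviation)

Nash equilibrium: (B, Y)

Work:
Best responses:
  P1 vs X: payoffs [3, 1, 2] → best response A (payoff 3)
  P1 vs Y: payoffs [1, 1, 0] → best response A/B (payoff 1)
  P1 vs Z: payoffs [0, 1, 3] → best response C (payoff 3)
  P2 vs A: payoffs [3, 0, 4] → best response Z (payoff 4)
  P2 vs B: payoffs [0, 2, 0] → best response Y (payoff 2)
  P2 vs C: payoffs [2, 4, 2] → best response Y (payoff 4)
Mutual best responses: (B,Y) → Nash equilibria.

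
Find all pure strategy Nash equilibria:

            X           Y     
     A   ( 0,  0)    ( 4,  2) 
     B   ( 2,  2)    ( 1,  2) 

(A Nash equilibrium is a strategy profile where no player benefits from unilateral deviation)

Nash equilibrium: (A, Y), (B, X)

Work:
Best responses:
  P1 vs X: payoffs [0, 2] → best response B (payoff 2)
  P1 vs Y: payoffs [4, 1] → best response A (payoff 4)
  P2 vs A: payoffs [0, 2] → best response Y (payoff 2)
  P2 vs B: payoffs [2, 2] → best response X/Y (payoff 2)
Mutual best responses: (A,Y), (B,X) → Nash equilibria.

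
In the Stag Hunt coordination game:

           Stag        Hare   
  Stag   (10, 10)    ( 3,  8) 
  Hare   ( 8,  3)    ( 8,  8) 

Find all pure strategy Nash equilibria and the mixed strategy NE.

Pure NE: (Stag, Stag) and (Hare, Hare); Mixed NE: p = 0.7143, q = 0.7143

Work:
Check pure NE:
(Stag, Stag): (10, 10) - no unilateral deviation beneficial
(Hare, Hare): (8, 8) - no unilateral deviation beneficial
Mixed NE: P1 plays Stag with p = 0.7143, P2 plays Stag with q = 0.7143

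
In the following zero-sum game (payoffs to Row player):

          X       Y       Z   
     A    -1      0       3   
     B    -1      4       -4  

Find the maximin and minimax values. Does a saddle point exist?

Maximin = -1, Minimax = -1, Saddle: True

Work:
Row minimums: [-1, -4] → maximin = -1
Column maximums: [-1, 4, 3] → minimax = -1
Saddle point exists! Game value = -1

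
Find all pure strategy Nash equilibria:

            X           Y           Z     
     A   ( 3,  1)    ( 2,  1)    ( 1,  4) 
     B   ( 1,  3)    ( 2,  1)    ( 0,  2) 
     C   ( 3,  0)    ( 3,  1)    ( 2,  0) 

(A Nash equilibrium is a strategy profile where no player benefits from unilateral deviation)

Nash equilibrium: (C, Y)

Work:
Best responses:
  P1 vs X: payoffs [3, 1, 3] → best response A/C (payoff 3)
  P1 vs Y: payoffs [2, 2, 3] → best response C (payoff 3)
  P1 vs Z: payoffs [1, 0, 2] → best response C (payoff 2)
  P2 vs A: payoffs [1, 1, 4] → best response Z (payoff 4)
  P2 vs B: payoffs [3, 1, 2] → best response X (payoff 3)
  P2 vs C: payoffs [0, 1, 0] → best response Y (payoff 1)
Mutual best responses: (C,Y) → Nash equilibria.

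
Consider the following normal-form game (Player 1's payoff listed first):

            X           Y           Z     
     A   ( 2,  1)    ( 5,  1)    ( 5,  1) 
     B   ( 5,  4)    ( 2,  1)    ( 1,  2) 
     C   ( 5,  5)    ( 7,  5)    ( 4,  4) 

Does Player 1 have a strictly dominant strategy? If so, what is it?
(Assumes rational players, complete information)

No strictly dominant strategy exists for Player 1

Work:
A strategy strictly dominates another if it gives a strictly higher payoff against every opponent action. Compare each pair of P1's strategies column-by-column:
  A vs B: [2 vs 5, 5 vs 2, 5 vs 1] → A does not strictly dominate B (column X: 2 ≤ 5)
  A vs C: [2 vs 5, 5 vs 7, 5 vs 4] → A does not strictly dominate C (column X: 2 ≤ 5)
  B vs A: [5 vs 2, 2 vs 5, 1 vs 5] → B does not strictly dominate A (column Y: 2 ≤ 5)
  B vs C: [5 vs 5, 2 vs 7, 1 vs 4] → B does not strictly dominate C (column X: 5 ≤ 5)
  C vs A: [5 vs 2, 7 vs 5, 4 vs 5] → C does not strictly dominate A (column Z: 4 ≤ 5)
  C vs B: [5 vs 5, 7 vs 2, 4 vs 1] → C does not strictly dominate B (column X: 5 ≤ 5)
No single strategy strictly dominates all others → no strictly dominant strategy.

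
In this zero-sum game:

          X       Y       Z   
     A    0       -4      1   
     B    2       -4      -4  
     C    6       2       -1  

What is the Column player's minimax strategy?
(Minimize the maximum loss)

Column should play Z, value = 1

Work:
Column player minimizes Row's maximum payoff:
Column X: max payoff to Row = 6
Column Y: max payoff to Row = 2
Column Z: max payoff to Row = 1
Minimum is 1, achieved by column Z.
Minimax strategy: Z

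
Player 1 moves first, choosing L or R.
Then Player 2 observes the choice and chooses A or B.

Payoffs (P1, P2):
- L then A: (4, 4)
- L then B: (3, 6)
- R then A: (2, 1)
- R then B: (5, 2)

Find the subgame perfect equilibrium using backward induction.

P1 plays R, P2 plays B after L and B after R; Payoff (5, 2)

Work:
Backward induction:
After L: P2 chooses B → P1 gets 3
After R: P2 chooses B → P1 gets 5
P1 chooses R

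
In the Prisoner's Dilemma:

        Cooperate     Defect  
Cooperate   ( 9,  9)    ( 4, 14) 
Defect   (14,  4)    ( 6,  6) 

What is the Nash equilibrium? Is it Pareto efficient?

(Defect, Defect) is NE; not Pareto efficient

Work:
Defect dominates Cooperate for both players:
If P2 cooperates: Defect (14) > Cooperate (9)
If P2 defects: Defect (6) > Cooperate (4)
NE: (Defect, Defect) with payoff (6, 6)
But (Cooperate, Cooperate) = (9, 9) Pareto dominates (6, 6)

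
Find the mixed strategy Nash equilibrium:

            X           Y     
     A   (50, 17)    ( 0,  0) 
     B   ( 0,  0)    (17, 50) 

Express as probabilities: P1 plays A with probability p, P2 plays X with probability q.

p = 0.7463, q = 0.2537

Work:
Find probabilities that make opponent indifferent:
P2 chooses q to make P1 indifferent between A and B
P1 chooses p to make P2 indifferent between X and Y
Mixed NE: P1 plays (A: 0.7463, B: 0.2537), P2 plays (X: 0.2537, Y: 0.7463)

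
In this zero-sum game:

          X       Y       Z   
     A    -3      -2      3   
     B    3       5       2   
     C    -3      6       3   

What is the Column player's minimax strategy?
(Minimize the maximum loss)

Column should play X or Z (all achieve the minimum), value = 3

Work:
Column player minimizes Row's maximum payoff:
Column X: max payoff to Row = 3
Column Y: max payoff to Row = 6
Column Z: max payoff to Row = 3
Minimum is 3, achieved by columns X, Z (tied).
Each of X or Z is a minimax strategy.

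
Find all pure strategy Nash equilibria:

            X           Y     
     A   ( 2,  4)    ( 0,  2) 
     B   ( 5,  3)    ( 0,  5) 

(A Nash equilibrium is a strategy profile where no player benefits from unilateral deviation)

Nash equilibrium: (B, Y)

Work:
Best responses:
  P1 vs X: payoffs [2, 5] → best response B (payoff 5)
  P1 vs Y: payoffs [0, 0] → best response A/B (payoff 0)
  P2 vs A: payoffs [4, 2] → best response X (payoff 4)
  P2 vs B: payoffs [3, 5] → best response Y (payoff 5)
Mutual best responses: (B,Y) → Nash equilibria.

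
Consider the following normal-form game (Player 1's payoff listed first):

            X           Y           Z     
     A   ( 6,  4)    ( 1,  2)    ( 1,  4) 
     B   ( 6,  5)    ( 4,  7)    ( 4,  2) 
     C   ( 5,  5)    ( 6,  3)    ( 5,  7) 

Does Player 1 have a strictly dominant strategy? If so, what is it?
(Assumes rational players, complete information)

No strictly dominant strategy exists for Player 1

Work:
A strategy strictly dominates another if it gives a strictly higher payoff against every opponent action. Compare each pair of P1's strategies column-by-column:
  A vs B: [6 vs 6, 1 vs 4, 1 vs 4] → A does not strictly dominate B (column X: 6 ≤ 6)
  A vs C: [6 vs 5, 1 vs 6, 1 vs 5] → A does not strictly dominate C (column Y: 1 ≤ 6)
  B vs A: [6 vs 6, 4 vs 1, 4 vs 1] → B does not strictly dominate A (column X: 6 ≤ 6)
  B vs C: [6 vs 5, 4 vs 6, 4 vs 5] → B does not strictly dominate C (column Y: 4 ≤ 6)
  C vs A: [5 vs 6, 6 vs 1, 5 vs 1] → C does not strictly dominate A (column X: 5 ≤ 6)
  C vs B: [5 vs 6, 6 vs 4, 5 vs 4] → C does not strictly dominate B (column X: 5 ≤ 6)
No single strategy strictly dominates all others → no strictly dominant strategy.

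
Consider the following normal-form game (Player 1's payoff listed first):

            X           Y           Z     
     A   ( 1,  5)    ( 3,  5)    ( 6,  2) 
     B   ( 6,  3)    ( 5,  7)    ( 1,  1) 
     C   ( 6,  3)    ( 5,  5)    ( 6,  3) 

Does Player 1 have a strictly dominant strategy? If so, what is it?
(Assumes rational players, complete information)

No strictly dominant strategy exists for Player 1

Work:
A strategy strictly dominates another if it gives a strictly higher payoff against every opponent action. Compare each pair of P1's strategies column-by-column:
  A vs B: [1 vs 6, 3 vs 5, 6 vs 1] → A does not strictly dominate B (column X: 1 ≤ 6)
  A vs C: [1 vs 6, 3 vs 5, 6 vs 6] → A does not strictly dominate C (column X: 1 ≤ 6)
  B vs A: [6 vs 1, 5 vs 3, 1 vs 6] → B does not strictly dominate A (column Z: 1 ≤ 6)
  B vs C: [6 vs 6, 5 vs 5, 1 vs 6] → B does not strictly dominate C (column X: 6 ≤ 6)
  C vs A: [6 vs 1, 5 vs 3, 6 vs 6] → C does not strictly dominate A (column Z: 6 ≤ 6)
  C vs B: [6 vs 6, 5 vs 5, 6 vs 1] → C does not strictly dominate B (column X: 6 ≤ 6)
No single strategy strictly dominates all others → no strictly dominant strategy.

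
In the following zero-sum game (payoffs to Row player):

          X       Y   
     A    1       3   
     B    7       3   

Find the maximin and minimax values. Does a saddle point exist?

Maximin = 3, Minimax = 3, Saddle: True

Work:
Row minimums: [1, 3] → maximin = 3
Column maximums: [7, 3] → minimax = 3
Saddle point exists! Game value = 3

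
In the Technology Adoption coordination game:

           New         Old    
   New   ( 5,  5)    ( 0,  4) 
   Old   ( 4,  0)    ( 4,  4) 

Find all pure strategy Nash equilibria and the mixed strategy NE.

Pure NE: (New, New) and (Old, Old); Mixed NE: p = 0.8, q = 0.8

Work:
Check pure NE:
(New, New): (5, 5) - no unilateral deviation beneficial
(Old, Old): (4, 4) - no unilateral deviation beneficial
Mixed NE: P1 plays New with p = 0.8, P2 plays New with q = 0.8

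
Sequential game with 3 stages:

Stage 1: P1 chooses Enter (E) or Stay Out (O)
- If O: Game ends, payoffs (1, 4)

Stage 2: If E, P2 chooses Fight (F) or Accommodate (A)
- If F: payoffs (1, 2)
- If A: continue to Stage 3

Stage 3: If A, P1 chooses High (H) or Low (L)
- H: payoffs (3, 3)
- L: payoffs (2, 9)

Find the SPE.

SPE: (E, A, H); Outcome (3, 3)

Work:
Stage 3: P1 chooses H (3 vs 2)
Stage 2: P2: F->2, A->3 (anticipating H). Choose A
Stage 1: P1: O->1, E->3 (anticipating A, H). Choose E
SPE path: E -> A -> H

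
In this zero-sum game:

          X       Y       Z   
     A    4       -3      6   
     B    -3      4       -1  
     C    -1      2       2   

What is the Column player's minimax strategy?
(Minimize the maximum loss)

Column should play X or Y (all achieve the minimum), value = 4

Work:
Column player minimizes Row's maximum payoff:
Column X: max payoff to Row = 4
Column Y: max payoff to Row = 4
Column Z: max payoff to Row = 6
Minimum is 4, achieved by columns X, Y (tied).
Each of X or Y is a minimax strategy.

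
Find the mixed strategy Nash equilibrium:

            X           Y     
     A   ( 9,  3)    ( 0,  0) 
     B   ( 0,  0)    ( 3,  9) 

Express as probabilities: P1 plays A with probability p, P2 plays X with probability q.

p = 0.75, q = 0.25

Work:
Find probabilities that make opponent indifferent:
P2 chooses q to make P1 indifferent between A and B
P1 chooses p to make P2 indifferent between X and Y
Mixed NE: P1 plays (A: 0.75, B: 0.25), P2 plays (X: 0.25, Y: 0.75)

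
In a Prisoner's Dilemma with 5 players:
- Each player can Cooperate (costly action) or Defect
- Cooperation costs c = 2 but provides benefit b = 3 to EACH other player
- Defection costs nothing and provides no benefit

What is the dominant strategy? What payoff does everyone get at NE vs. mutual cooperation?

Dominant: Defect; NE payoff = 0; Coop payoff = 10

Work:
Defect dominates (saves cost c = 2, benefit to others is external)
NE: All defect → everyone gets 0
If all cooperate: each receives (4)×3 - 2 = 10
Social dilemma: 10 > 0 but NE gives 0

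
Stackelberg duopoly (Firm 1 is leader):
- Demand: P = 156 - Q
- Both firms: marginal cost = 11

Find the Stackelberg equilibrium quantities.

q₁* (leader) = 72.5, q₂* (follower) = 36.25

Work:
Follower's reaction: q₂ = (a - c - q₁)/2
Leader substitutes: π₁ = q₁·(a - q₁ - (a-c-q₁)/2 - c)
FOC: q₁* = (156 - 11)/2 = 72.50
Then: q₂* = (156 - 11 - 72.5)/2 = 36.25
Leader has first-mover advantage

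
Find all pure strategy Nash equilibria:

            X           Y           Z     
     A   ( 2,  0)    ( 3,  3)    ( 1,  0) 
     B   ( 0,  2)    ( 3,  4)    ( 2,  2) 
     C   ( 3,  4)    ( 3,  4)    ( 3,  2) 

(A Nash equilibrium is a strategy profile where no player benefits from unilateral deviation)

Nash equilibrium: (A, Y), (B, Y), (C, X), (C, Y)

Work:
Best responses:
  P1 vs X: payoffs [2, 0, 3] → best response C (payoff 3)
  P1 vs Y: payoffs [3, 3, 3] → best response A/B/C (payoff 3)
  P1 vs Z: payoffs [1, 2, 3] → best response C (payoff 3)
  P2 vs A: payoffs [0, 3, 0] → best response Y (payoff 3)
  P2 vs B: payoffs [2, 4, 2] → best response Y (payoff 4)
  P2 vs C: payoffs [4, 4, 2] → best response X/Y (payoff 4)
Mutual best responses: (A,Y), (B,Y), (C,X), (C,Y) → Nash equilibria.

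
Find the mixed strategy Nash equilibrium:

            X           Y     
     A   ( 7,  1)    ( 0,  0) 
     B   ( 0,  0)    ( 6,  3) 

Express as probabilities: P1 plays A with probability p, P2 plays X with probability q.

p = 0.75, q = 0.4615

Work:
Find probabilities that make opponent indifferent:
P2 chooses q to make P1 indifferent between A and B
P1 chooses p to make P2 indifferent between X and Y
Mixed NE: P1 plays (A: 0.75, B: 0.25), P2 plays (X: 0.4615, Y: 0.5385)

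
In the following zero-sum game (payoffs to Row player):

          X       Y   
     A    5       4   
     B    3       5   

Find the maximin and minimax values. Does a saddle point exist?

Maximin = 4, Minimax = 5, Saddle: False

Work:
Row minimums: [4, 3] → maximin = 4
Column maximums: [5, 5] → minimax = 5
No saddle point (maximin ≠ minimax). Mixed strategy needed.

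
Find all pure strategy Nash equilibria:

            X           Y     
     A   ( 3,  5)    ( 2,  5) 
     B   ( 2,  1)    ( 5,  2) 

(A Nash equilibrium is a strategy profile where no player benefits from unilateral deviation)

Nash equilibrium: (A, X), (B, Y)

Work:
Best responses:
  P1 vs X: payoffs [3, 2] → best response A (payoff 3)
  P1 vs Y: payoffs [2, 5] → best response B (payoff 5)
  P2 vs A: payoffs [5, 5] → best response X/Y (payoff 5)
  P2 vs B: payoffs [1, 2] → best response Y (payoff 2)
Mutual best responses: (A,X), (B,Y) → Nash equilibria.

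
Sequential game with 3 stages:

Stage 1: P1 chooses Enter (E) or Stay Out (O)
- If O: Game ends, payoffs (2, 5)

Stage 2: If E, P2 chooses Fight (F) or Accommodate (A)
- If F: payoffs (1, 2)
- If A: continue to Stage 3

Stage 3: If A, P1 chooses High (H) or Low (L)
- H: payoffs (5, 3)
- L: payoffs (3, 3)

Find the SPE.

SPE: (E, A, H); Outcome (5, 3)

Work:
Stage 3: P1 chooses H (5 vs 3)
Stage 2: P2: F->2, A->3 (anticipating H). Choose A
Stage 1: P1: O->2, E->5 (anticipating A, H). Choose E
SPE path: E -> A -> H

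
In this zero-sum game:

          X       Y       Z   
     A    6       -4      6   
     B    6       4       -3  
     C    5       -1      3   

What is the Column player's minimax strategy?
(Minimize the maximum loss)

Column should play Y, value = 4

Work:
Column player minimizes Row's maximum payoff:
Column X: max payoff to Row = 6
Column Y: max payoff to Row = 4
Column Z: max payoff to Row = 6
Minimum is 4, achieved by column Y.
Minimax strategy: Y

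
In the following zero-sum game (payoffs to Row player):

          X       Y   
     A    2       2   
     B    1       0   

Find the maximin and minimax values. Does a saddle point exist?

Maximin = 2, Minimax = 2, Saddle: True

Work:
Row minimums: [2, 0] → maximin = 2
Column maximums: [2, 2] → minimax = 2
Saddle point exists! Game value = 2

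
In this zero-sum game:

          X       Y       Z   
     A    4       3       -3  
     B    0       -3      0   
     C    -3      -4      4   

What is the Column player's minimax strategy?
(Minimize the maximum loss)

Column should play Y, value = 3

Work:
Column player minimizes Row's maximum payoff:
Column X: max payoff to Row = 4
Column Y: max payoff to Row = 3
Column Z: max payoff to Row = 4
Minimum is 3, achieved by column Y.
Minimax strategy: Y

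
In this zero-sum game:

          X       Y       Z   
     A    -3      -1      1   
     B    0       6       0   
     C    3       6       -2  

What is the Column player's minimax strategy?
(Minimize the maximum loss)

Column should play Z, value = 1

Work:
Column player minimizes Row's maximum payoff:
Column X: max payoff to Row = 3
Column Y: max payoff to Row = 6
Column Z: max payoff to Row = 1
Minimum is 1, achieved by column Z.
Minimax strategy: Z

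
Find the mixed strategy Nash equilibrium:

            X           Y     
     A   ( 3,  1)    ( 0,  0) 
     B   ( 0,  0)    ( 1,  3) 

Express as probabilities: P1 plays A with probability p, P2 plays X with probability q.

p = 0.75, q = 0.25

Work:
Find probabilities that make opponent indifferent:
P2 chooses q to make P1 indifferent between A and B
P1 chooses p to make P2 indifferent between X and Y
Mixed NE: P1 plays (A: 0.75, B: 0.25), P2 plays (X: 0.25, Y: 0.75)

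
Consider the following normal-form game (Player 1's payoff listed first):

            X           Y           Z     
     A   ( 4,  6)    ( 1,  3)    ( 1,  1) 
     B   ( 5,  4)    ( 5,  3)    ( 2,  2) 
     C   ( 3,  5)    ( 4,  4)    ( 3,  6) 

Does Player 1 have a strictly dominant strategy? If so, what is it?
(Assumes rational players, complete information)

No strictly dominant strategy exists for Player 1

Work:
A strategy strictly dominates another if it gives a strictly higher payoff against every opponent action. Compare each pair of P1's strategies column-by-column:
  A vs B: [4 vs 5, 1 vs 5, 1 vs 2] → A does not strictly dominate B (column X: 4 ≤ 5)
  A vs C: [4 vs 3, 1 vs 4, 1 vs 3] → A does not strictly dominate C (column Y: 1 ≤ 4)
  B vs A: [5 vs 4, 5 vs 1, 2 vs 1] → B strictly dominates A
  B vs C: [5 vs 3, 5 vs 4, 2 vs 3] → B does not strictly dominate C (column Z: 2 ≤ 3)
  C vs A: [3 vs 4, 4 vs 1, 3 vs 1] → C does not strictly dominate A (column X: 3 ≤ 4)
  C vs B: [3 vs 5, 4 vs 5, 3 vs 2] → C does not strictly dominate B (column X: 3 ≤ 5)
No single strategy strictly dominates all others → no strictly dominant strategy.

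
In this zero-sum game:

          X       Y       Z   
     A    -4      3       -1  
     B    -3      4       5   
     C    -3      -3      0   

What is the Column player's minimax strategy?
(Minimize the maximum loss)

Column should play X, value = -3

Work:
Column player minimizes Row's maximum payoff:
Column X: max payoff to Row = -3
Column Y: max payoff to Row = 4
Column Z: max payoff to Row = 5
Minimum is -3, achieved by column X.
Minimax strategy: X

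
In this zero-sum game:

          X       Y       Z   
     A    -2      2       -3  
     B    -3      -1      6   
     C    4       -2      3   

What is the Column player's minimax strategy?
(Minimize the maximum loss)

Column should play Y, value = 2

Work:
Column player minimizes Row's maximum payoff:
Column X: max payoff to Row = 4
Column Y: max payoff to Row = 2
Column Z: max payoff to Row = 6
Minimum is 2, achieved by column Y.
Minimax strategy: Y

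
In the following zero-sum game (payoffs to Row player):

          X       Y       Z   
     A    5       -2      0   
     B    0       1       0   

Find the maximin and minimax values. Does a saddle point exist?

Maximin = 0, Minimax = 0, Saddle: True

Work:
Row minimums: [-2, 0] → maximin = 0
Column maximums: [5, 1, 0] → minimax = 0
Saddle point exists! Game value = 0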